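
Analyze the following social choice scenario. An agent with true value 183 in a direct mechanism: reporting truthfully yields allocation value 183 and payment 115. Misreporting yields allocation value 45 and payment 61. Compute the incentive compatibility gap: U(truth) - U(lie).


Step 1: U(truth) = value - payment = 183 - 115 = 68
Step 2: U(lie) = allocation - payment = 45 - 61 = -16
Step 3: IC gap = 68 - (-16) = 84

84


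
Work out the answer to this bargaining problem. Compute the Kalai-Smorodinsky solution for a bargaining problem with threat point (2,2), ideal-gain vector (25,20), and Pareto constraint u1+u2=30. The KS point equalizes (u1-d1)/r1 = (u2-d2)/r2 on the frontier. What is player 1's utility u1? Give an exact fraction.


Step 1: At the KS point, (u1-d1)/r1 = (u2-d2)/r2 = t and u1+u2 = 30
Step 2: u1 = d1 + r1*t and u2 = d2 + r2*t, so (d1 + r1*t) + (d2 + r2*t) = 30
Step 3: t = (30 - 2 - 2)/(25 + 20) = 26/45
Step 4: u1 = d1 + r1*t = 2 + 25 * 26/45 = 148/9
Step 5: (Check: u2 = d2 + r2*t = 122/9; u1+u2 = 148/9 + 122/9 = 30, on the frontier.)

148/9


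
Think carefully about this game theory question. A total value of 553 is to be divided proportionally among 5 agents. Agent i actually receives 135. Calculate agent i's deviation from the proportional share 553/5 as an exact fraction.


Step 1: Proportional share = 553/5
Step 2: Agent's actual allocation = 135
Step 3: Excess = 135 - 553/5 = 122/5

122/5


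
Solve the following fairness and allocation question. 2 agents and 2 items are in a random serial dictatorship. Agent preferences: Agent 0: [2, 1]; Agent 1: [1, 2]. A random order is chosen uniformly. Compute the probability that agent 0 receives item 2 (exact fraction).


Step 1: Agent 0 wants item 2
Step 2: There are 2 possible orderings of agents
Step 3: In 2 orderings, agent 0 gets item 2
Step 4: Probability = 2/2 = 1

1


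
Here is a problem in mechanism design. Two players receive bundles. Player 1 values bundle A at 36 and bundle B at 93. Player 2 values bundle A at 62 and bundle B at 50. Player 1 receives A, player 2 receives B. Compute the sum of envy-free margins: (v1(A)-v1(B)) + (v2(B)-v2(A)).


Step 1: Player 1's margin = v1(A) - v1(B) = 36 - 93 = -57
Step 2: Player 2's margin = v2(B) - v2(A) = 50 - 62 = -12
Step 3: Total margin = -57 + -12 = -69

-69


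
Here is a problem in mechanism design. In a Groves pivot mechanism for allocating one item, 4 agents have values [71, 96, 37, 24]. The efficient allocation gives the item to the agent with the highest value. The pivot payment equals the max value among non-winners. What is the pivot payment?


Step 1: The efficient winner is agent 1 with value 96
Step 2: Other agents' values: [71, 37, 24]
Step 3: Pivot payment = max(others) = 71
Step 4: The winner pays 71

71


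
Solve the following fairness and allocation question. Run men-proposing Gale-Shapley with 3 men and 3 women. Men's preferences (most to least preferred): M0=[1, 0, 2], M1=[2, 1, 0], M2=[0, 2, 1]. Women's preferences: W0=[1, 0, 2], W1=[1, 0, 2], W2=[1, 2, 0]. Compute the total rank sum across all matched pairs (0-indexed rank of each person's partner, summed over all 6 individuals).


Step 1: Run Gale-Shapley (men propose, women hold best offer):
  M0 proposes to W1; she accepts
  M1 proposes to W2; she accepts
  M2 proposes to W0; she accepts
Step 2: Final matching: W0-M2, W1-M0, W2-M1
Step 3: 0-indexed ranks (man's rank of his match, then woman's): 0 + 2 + 0 + 1 + 0 + 0
Step 4: Total rank sum = 3

3


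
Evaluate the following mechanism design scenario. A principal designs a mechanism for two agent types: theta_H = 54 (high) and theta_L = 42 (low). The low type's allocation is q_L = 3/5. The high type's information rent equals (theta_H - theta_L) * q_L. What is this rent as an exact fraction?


Step 1: theta_H - theta_L = 54 - 42 = 12
Step 2: Information rent = (theta_H - theta_L) * q_L
Step 3: = 12 * 3/5
Step 4: = 36/5

36/5


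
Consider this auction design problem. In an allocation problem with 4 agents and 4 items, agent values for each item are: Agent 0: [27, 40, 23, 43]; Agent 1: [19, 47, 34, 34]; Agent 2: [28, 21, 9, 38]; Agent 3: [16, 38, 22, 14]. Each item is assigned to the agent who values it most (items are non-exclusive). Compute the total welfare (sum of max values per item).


Step 1: For each item, find the maximum value among all agents.
Step 2: Item 0 -> Agent 2 (value 28)
Step 3: Item 1 -> Agent 1 (value 47)
Step 4: Item 2 -> Agent 1 (value 34)
Step 5: Item 3 -> Agent 0 (value 43)
Step 6: Total welfare = 28 + 47 + 34 + 43 = 152

152


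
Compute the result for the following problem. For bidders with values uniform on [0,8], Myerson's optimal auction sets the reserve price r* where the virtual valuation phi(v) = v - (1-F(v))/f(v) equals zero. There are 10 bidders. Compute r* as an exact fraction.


Step 1: For U[0,8], F(v) = v/8 and f(v) = 1/8
Step 2: phi(v) = v - (1 - v/8)/(1/8) = v - (8 - v) = 2v - 8
Step 3: Set phi(r*) = 0: 2r* - 8 = 0
Step 4: r* = 8/2 = 4 (the number of bidders n = 10 does not enter)

4


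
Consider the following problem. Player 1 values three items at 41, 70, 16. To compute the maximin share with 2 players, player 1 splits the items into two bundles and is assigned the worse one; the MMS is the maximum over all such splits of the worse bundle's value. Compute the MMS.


Step 1: Item values = 41, 70, 16
Step 2: Enumerate all 2-bundle partitions and take the smaller bundle:
  Partition 1: {41} vs {70,16} -> bundles 41, 86; min = 41
  Partition 2: {70} vs {41,16} -> bundles 70, 57; min = 57
  Partition 3: {16} vs {41,70} -> bundles 16, 111; min = 16
Step 3: MMS = max(41, 57, 16) = 57

57


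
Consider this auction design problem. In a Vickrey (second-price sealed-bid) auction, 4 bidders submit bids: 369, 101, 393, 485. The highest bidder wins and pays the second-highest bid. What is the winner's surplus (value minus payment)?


Step 1: Sort bids in descending order: 485, 393, 369, 101
Step 2: The winning bid is the highest: 485
Step 3: The payment equals the second-highest bid: 393
Step 4: Surplus = winner's bid - payment = 485 - 393 = 92

92


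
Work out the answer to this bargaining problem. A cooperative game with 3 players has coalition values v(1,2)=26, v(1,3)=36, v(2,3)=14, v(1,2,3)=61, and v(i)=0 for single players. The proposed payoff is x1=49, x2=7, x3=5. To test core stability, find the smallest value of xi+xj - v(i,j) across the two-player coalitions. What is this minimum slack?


Step 1: Slack for coalition (1,2): x1+x2 - v12 = 56 - 26 = 30
Step 2: Slack for coalition (1,3): x1+x3 - v13 = 54 - 36 = 18
Step 3: Slack for coalition (2,3): x2+x3 - v23 = 12 - 14 = -2
Step 4: Minimum slack = min(30, 18, -2) = -2, attained by (2,3); coalition (2,3) can block (slack < 0), so the allocation is not in the core

-2


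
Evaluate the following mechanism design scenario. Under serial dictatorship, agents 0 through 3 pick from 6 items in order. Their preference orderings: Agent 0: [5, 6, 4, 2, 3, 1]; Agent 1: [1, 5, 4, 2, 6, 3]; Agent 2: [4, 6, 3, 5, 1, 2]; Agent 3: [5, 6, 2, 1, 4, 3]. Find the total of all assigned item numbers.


Step 1: Agent 0 picks item 5
Step 2: Agent 1 picks item 1
Step 3: Agent 2 picks item 4
Step 4: Agent 3 picks item 6
Step 5: Sum = 5 + 1 + 4 + 6 = 16

16


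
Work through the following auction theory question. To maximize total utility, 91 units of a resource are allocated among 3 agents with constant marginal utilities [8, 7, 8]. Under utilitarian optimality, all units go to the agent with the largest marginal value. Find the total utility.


Step 1: The marginal utilities are [8, 7, 8]
Step 2: The highest marginal utility is 8
Step 3: All 91 units go to that agent
Step 4: Total utility = 8 * 91 = 728

728


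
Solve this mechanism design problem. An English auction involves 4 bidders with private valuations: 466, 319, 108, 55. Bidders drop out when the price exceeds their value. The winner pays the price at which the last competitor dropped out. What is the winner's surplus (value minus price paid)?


Step 1: Identify the highest value: 466
Step 2: Identify the second-highest value: 319
Step 3: The final price = second-highest value = 319
Step 4: Surplus = 466 - 319 = 147

147


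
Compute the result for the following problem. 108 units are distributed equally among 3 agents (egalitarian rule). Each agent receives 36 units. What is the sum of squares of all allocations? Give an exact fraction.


Step 1: Each agent's share = 108/3 = 36
Step 2: Square of each share = (36)^2 = 1296
Step 3: Sum of squares = 3 * 1296 = 3888

3888


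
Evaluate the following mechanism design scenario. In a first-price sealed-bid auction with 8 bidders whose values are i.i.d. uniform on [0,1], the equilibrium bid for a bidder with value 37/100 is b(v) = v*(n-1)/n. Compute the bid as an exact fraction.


Step 1: The symmetric BNE bidding function is b(v) = v * (n-1) / n
Step 2: Substitute v = 37/100 and n = 8
Step 3: b = 37/100 * 7/8
Step 4: b = 259/800

259/800


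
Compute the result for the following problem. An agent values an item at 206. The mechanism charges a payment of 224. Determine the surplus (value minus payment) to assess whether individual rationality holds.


Step 1: Surplus = value - payment = 206 - 224 = -18
Step 2: IR is violated (surplus < 0)

-18


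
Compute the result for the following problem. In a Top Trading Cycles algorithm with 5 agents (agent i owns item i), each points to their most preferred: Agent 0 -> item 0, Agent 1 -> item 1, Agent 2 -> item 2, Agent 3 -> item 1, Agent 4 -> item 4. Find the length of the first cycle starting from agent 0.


Step 1: Trace the pointer graph from agent 0: 0 -> 0
Step 2: A cycle is detected when we revisit agent 0
Step 3: The cycle is: 0 -> 0
Step 4: Cycle length = 1

1


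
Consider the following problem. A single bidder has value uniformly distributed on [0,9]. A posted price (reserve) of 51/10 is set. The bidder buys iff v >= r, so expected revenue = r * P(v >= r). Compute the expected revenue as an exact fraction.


Step 1: Posted price r = 51/10, value support [0,9]
Step 2: P(v >= r) = (9 - 51/10)/9 = 13/30
Step 3: Expected revenue = r * P(v >= r) = 51/10 * 13/30
Step 4: Revenue = 221/100

221/100


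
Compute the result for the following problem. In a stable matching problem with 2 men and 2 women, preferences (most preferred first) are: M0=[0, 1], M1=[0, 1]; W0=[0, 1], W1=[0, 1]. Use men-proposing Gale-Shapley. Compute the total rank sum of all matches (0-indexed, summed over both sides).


Step 1: Run Gale-Shapley (men propose, women hold best offer):
  M0 proposes to W0; she accepts
  M1 proposes to W0; rejected
  M1 proposes to W1; she accepts
Step 2: Final matching: W0-M0, W1-M1
Step 3: 0-indexed ranks (man's rank of his match, then woman's): 0 + 0 + 1 + 1
Step 4: Total rank sum = 2

2


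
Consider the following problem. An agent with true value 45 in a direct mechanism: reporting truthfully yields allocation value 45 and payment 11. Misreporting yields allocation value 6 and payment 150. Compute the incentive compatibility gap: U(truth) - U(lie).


Step 1: U(truth) = value - payment = 45 - 11 = 34
Step 2: U(lie) = allocation - payment = 6 - 150 = -144
Step 3: IC gap = 34 - (-144) = 178

178


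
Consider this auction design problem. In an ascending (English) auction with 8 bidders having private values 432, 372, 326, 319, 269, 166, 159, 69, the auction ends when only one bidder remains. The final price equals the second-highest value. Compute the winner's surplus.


Step 1: Identify the highest value: 432
Step 2: Identify the second-highest value: 372
Step 3: The final price = second-highest value = 372
Step 4: Surplus = 432 - 372 = 60

60


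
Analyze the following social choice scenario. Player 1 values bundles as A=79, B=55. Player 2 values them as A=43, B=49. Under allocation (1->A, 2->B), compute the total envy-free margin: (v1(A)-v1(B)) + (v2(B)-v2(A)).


Step 1: Player 1's margin = v1(A) - v1(B) = 79 - 55 = 24
Step 2: Player 2's margin = v2(B) - v2(A) = 49 - 43 = 6
Step 3: Total margin = 24 + 6 = 30

30


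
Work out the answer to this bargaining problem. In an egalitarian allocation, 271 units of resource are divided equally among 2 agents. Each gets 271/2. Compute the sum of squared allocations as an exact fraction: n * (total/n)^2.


Step 1: Each agent's share = 271/2
Step 2: Square of each share = (271/2)^2 = 73441/4
Step 3: Sum of squares = 2 * 73441/4 = 73441/2

73441/2


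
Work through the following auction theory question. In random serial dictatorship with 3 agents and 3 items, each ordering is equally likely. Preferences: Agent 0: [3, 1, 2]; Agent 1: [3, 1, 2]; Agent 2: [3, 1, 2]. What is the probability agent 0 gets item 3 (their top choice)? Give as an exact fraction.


Step 1: Agent 0 wants item 3
Step 2: There are 6 possible orderings of agents
Step 3: In 2 orderings, agent 0 gets item 3
Step 4: Probability = 2/6 = 1/3

1/3


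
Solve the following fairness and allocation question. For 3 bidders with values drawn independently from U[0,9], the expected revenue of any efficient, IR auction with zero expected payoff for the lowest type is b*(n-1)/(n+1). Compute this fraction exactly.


Step 1: By Revenue Equivalence, expected revenue = b*(n-1)/(n+1)
Step 2: Substituting n = 3, b = 9
Step 3: Revenue = 9*(3-1)/(3+1) = 9*2/4
Step 4: Revenue = 18/4 = 9/2

9/2


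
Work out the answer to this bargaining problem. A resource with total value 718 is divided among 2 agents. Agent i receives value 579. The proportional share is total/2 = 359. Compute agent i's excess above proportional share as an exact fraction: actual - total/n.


Step 1: Proportional share = 718/2 = 359
Step 2: Agent's actual allocation = 579
Step 3: Excess = 579 - 359 = 220

220


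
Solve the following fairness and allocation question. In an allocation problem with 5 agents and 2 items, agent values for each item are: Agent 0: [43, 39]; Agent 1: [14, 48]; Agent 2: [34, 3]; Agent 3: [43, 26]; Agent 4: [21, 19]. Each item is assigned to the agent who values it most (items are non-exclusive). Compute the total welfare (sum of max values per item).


Step 1: For each item, find the maximum value among all agents.
Step 2: Item 0 -> Agent 0 (value 43)
Step 3: Item 1 -> Agent 1 (value 48)
Step 4: Total welfare = 43 + 48 = 91

91


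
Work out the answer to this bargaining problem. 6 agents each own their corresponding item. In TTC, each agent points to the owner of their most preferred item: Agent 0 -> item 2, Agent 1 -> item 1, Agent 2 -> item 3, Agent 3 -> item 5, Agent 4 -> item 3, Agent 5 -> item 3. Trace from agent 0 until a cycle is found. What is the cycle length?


Step 1: Trace the pointer graph from agent 0: 0 -> 2 -> 3 -> 5 -> 3
Step 2: A cycle is detected when we revisit agent 3
Step 3: The cycle is: 3 -> 5 -> 3
Step 4: Cycle length = 2

2


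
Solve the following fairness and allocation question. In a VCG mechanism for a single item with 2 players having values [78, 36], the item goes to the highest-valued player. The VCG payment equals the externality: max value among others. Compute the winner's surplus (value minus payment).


Step 1: The winner is the agent with the highest value: agent 0 with value 78
Step 2: Values of other agents: [36]
Step 3: VCG payment = max of others' values = 36
Step 4: Surplus = 78 - 36 = 42

42


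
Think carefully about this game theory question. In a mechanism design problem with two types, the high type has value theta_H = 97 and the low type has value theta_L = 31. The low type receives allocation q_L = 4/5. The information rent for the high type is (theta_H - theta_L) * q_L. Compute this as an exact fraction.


Step 1: theta_H - theta_L = 97 - 31 = 66
Step 2: Information rent = (theta_H - theta_L) * q_L
Step 3: = 66 * 4/5
Step 4: = 264/5

264/5


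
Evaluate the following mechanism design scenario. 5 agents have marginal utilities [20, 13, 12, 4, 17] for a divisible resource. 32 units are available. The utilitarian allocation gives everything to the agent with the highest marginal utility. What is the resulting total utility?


Step 1: The marginal utilities are [20, 13, 12, 4, 17]
Step 2: The highest marginal utility is 20
Step 3: All 32 units go to that agent
Step 4: Total utility = 20 * 32 = 640

640


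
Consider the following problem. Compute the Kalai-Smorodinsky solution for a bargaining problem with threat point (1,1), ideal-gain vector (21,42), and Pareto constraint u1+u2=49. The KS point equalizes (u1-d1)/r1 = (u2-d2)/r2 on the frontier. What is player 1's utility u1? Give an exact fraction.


Step 1: At the KS point, (u1-d1)/r1 = (u2-d2)/r2 = t and u1+u2 = 49
Step 2: u1 = d1 + r1*t and u2 = d2 + r2*t, so (d1 + r1*t) + (d2 + r2*t) = 49
Step 3: t = (49 - 1 - 1)/(21 + 42) = 47/63
Step 4: u1 = d1 + r1*t = 1 + 21 * 47/63 = 50/3
Step 5: (Check: u2 = d2 + r2*t = 97/3; u1+u2 = 50/3 + 97/3 = 49, on the frontier.)

50/3


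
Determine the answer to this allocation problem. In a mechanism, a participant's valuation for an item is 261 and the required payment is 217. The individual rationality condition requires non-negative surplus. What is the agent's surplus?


Step 1: Surplus = value - payment = 261 - 217 = 44
Step 2: IR is satisfied (surplus >= 0)

44


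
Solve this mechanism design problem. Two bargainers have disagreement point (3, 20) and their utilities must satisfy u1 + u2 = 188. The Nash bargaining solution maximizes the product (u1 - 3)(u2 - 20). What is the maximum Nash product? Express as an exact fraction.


Step 1: The Nash solution splits surplus symmetrically above the disagreement point
Step 2: u1 = (total + d1 - d2)/2 = (188 + 3 - 20)/2 = 171/2
Step 3: u2 = (total - d1 + d2)/2 = (188 - 3 + 20)/2 = 205/2
Step 4: Nash product = (171/2 - 3) * (205/2 - 20)
Step 5: = 165/2 * 165/2 = 27225/4

27225/4


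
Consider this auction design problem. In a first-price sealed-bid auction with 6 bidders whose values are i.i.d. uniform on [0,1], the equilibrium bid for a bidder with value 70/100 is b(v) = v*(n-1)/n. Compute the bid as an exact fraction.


Step 1: The symmetric BNE bidding function is b(v) = v * (n-1) / n
Step 2: Substitute v = 7/10 and n = 6
Step 3: b = 7/10 * 5/6
Step 4: b = 7/12

7/12


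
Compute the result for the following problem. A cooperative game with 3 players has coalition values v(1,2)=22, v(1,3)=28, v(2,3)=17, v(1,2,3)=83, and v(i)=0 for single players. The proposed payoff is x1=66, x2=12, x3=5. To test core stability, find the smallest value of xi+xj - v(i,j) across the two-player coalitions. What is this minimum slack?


Step 1: Slack for coalition (1,2): x1+x2 - v12 = 78 - 22 = 56
Step 2: Slack for coalition (1,3): x1+x3 - v13 = 71 - 28 = 43
Step 3: Slack for coalition (2,3): x2+x3 - v23 = 17 - 17 = 0
Step 4: Minimum slack = min(56, 43, 0) = 0, attained by (2,3); no pair can gain by deviating, so the allocation is in the core

0


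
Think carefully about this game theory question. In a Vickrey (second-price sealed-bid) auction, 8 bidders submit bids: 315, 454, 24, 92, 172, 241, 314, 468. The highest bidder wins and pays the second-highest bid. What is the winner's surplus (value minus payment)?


Step 1: Sort bids in descending order: 468, 454, 315, 314, 241, 172, 92, 24
Step 2: The winning bid is the highest: 468
Step 3: The payment equals the second-highest bid: 454
Step 4: Surplus = winner's bid - payment = 468 - 454 = 14

14


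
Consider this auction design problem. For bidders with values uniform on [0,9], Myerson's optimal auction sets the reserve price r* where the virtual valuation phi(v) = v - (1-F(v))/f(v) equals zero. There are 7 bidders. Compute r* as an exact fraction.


Step 1: For U[0,9], F(v) = v/9 and f(v) = 1/9
Step 2: phi(v) = v - (1 - v/9)/(1/9) = v - (9 - v) = 2v - 9
Step 3: Set phi(r*) = 0: 2r* - 9 = 0
Step 4: r* = 9/2 (the number of bidders n = 7 does not enter)

9/2


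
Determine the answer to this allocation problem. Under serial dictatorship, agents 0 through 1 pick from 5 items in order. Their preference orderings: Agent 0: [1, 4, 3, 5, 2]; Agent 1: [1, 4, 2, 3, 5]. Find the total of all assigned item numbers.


Step 1: Agent 0 picks item 1
Step 2: Agent 1 picks item 4
Step 3: Sum = 1 + 4 = 5

5


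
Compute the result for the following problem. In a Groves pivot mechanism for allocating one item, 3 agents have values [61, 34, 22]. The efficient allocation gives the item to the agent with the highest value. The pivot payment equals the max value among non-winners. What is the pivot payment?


Step 1: The efficient winner is agent 0 with value 61
Step 2: Other agents' values: [34, 22]
Step 3: Pivot payment = max(others) = 34
Step 4: The winner pays 34

34


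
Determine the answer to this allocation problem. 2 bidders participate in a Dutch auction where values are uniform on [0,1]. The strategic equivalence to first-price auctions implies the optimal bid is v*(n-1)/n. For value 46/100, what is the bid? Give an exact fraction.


Step 1: Dutch auctions are strategically equivalent to first-price auctions
Step 2: The equilibrium bid is b(v) = v*(n-1)/n
Step 3: b = 23/50 * 1/2
Step 4: b = 23/100

23/100


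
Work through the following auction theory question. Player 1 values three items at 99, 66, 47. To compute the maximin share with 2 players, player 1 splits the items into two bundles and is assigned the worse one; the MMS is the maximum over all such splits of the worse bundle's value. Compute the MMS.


Step 1: Item values = 99, 66, 47
Step 2: Enumerate all 2-bundle partitions and take the smaller bundle:
  Partition 1: {99} vs {66,47} -> bundles 99, 113; min = 99
  Partition 2: {66} vs {99,47} -> bundles 66, 146; min = 66
  Partition 3: {47} vs {99,66} -> bundles 47, 165; min = 47
Step 3: MMS = max(99, 66, 47) = 99

99


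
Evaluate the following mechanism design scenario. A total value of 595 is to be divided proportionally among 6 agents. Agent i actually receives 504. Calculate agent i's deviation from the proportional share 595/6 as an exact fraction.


Step 1: Proportional share = 595/6
Step 2: Agent's actual allocation = 504
Step 3: Excess = 504 - 595/6 = 2429/6

2429/6


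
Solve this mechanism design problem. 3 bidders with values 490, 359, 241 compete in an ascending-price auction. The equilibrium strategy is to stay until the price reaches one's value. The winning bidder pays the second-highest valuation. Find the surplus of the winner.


Step 1: Identify the highest value: 490
Step 2: Identify the second-highest value: 359
Step 3: The final price = second-highest value = 359
Step 4: Surplus = 490 - 359 = 131

131


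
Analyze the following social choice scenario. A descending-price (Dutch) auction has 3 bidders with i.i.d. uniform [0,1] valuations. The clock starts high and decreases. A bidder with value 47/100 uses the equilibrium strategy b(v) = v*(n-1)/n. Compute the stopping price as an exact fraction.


Step 1: Dutch auctions are strategically equivalent to first-price auctions
Step 2: The equilibrium bid is b(v) = v*(n-1)/n
Step 3: b = 47/100 * 2/3
Step 4: b = 47/150

47/150


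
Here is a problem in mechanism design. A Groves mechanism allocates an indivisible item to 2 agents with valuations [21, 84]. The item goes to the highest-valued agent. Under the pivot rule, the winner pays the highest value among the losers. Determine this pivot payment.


Step 1: The efficient winner is agent 1 with value 84
Step 2: Other agents' values: [21]
Step 3: Pivot payment = max(others) = 21
Step 4: The winner pays 21

21


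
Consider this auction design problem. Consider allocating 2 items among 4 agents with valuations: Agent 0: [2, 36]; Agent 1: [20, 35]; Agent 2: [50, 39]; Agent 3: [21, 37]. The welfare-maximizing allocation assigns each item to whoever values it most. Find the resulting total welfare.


Step 1: For each item, find the maximum value among all agents.
Step 2: Item 0 -> Agent 2 (value 50)
Step 3: Item 1 -> Agent 2 (value 39)
Step 4: Total welfare = 50 + 39 = 89

89


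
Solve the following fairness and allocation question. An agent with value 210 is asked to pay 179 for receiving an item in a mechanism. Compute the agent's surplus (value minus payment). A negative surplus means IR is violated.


Step 1: Surplus = value - payment = 210 - 179 = 31
Step 2: IR is satisfied (surplus >= 0)

31


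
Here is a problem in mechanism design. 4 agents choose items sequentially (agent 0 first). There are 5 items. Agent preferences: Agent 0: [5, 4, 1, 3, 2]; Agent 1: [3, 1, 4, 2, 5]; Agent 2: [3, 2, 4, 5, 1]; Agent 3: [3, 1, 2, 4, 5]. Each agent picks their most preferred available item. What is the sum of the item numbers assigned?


Step 1: Agent 0 picks item 5
Step 2: Agent 1 picks item 3
Step 3: Agent 2 picks item 2
Step 4: Agent 3 picks item 1
Step 5: Sum = 5 + 3 + 2 + 1 = 11

11


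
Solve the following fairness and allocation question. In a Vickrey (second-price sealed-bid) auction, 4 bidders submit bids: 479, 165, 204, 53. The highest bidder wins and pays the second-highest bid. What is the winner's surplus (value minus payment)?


Step 1: Sort bids in descending order: 479, 204, 165, 53
Step 2: The winning bid is the highest: 479
Step 3: The payment equals the second-highest bid: 204
Step 4: Surplus = winner's bid - payment = 479 - 204 = 275

275


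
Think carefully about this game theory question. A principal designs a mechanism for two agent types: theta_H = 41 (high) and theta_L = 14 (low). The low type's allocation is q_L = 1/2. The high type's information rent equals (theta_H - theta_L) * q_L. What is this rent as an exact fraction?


Step 1: theta_H - theta_L = 41 - 14 = 27
Step 2: Information rent = (theta_H - theta_L) * q_L
Step 3: = 27 * 1/2
Step 4: = 27/2

27/2


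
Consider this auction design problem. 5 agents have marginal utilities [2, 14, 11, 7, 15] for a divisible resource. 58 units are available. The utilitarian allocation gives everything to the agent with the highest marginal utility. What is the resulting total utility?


Step 1: The marginal utilities are [2, 14, 11, 7, 15]
Step 2: The highest marginal utility is 15
Step 3: All 58 units go to that agent
Step 4: Total utility = 15 * 58 = 870

870


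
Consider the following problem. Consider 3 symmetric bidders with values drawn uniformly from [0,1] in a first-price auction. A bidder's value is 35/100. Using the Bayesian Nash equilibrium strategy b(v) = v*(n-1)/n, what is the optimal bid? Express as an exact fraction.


Step 1: The symmetric BNE bidding function is b(v) = v * (n-1) / n
Step 2: Substitute v = 7/20 and n = 3
Step 3: b = 7/20 * 2/3
Step 4: b = 7/30

7/30


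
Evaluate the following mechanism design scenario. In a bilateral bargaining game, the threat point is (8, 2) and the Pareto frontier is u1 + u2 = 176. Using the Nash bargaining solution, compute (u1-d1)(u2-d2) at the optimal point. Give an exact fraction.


Step 1: The Nash solution splits surplus symmetrically above the disagreement point
Step 2: u1 = (total + d1 - d2)/2 = (176 + 8 - 2)/2 = 91
Step 3: u2 = (total - d1 + d2)/2 = (176 - 8 + 2)/2 = 85
Step 4: Nash product = (91 - 8) * (85 - 2)
Step 5: = 83 * 83 = 6889

6889


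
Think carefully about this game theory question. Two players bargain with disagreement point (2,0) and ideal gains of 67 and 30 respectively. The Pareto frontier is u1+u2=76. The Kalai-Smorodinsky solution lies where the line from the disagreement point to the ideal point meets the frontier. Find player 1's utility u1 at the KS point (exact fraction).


Step 1: At the KS point, (u1-d1)/r1 = (u2-d2)/r2 = t and u1+u2 = 76
Step 2: u1 = d1 + r1*t and u2 = d2 + r2*t, so (d1 + r1*t) + (d2 + r2*t) = 76
Step 3: t = (76 - 2 - 0)/(67 + 30) = 74/97
Step 4: u1 = d1 + r1*t = 2 + 67 * 74/97 = 5152/97
Step 5: (Check: u2 = d2 + r2*t = 2220/97; u1+u2 = 5152/97 + 2220/97 = 76, on the frontier.)

5152/97


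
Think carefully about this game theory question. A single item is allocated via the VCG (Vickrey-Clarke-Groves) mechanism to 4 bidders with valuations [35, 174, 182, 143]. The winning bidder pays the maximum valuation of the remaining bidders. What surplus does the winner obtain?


Step 1: The winner is the agent with the highest value: agent 2 with value 182
Step 2: Values of other agents: [35, 174, 143]
Step 3: VCG payment = max of others' values = 174
Step 4: Surplus = 182 - 174 = 8

8


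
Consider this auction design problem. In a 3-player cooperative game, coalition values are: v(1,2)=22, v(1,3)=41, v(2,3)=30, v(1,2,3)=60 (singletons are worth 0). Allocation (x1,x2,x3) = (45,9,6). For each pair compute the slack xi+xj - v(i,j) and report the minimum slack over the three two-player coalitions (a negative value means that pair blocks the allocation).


Step 1: Slack for coalition (1,2): x1+x2 - v12 = 54 - 22 = 32
Step 2: Slack for coalition (1,3): x1+x3 - v13 = 51 - 41 = 10
Step 3: Slack for coalition (2,3): x2+x3 - v23 = 15 - 30 = -15
Step 4: Minimum slack = min(32, 10, -15) = -15, attained by (2,3); coalition (2,3) can block (slack < 0), so the allocation is not in the core

-15


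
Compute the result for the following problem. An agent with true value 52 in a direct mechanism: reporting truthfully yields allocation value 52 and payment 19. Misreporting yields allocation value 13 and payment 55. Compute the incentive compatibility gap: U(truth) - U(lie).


Step 1: U(truth) = value - payment = 52 - 19 = 33
Step 2: U(lie) = allocation - payment = 13 - 55 = -42
Step 3: IC gap = 33 - (-42) = 75

75


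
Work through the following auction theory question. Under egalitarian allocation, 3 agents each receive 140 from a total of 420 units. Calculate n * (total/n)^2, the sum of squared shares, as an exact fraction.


Step 1: Each agent's share = 420/3 = 140
Step 2: Square of each share = (140)^2 = 19600
Step 3: Sum of squares = 3 * 19600 = 58800

58800


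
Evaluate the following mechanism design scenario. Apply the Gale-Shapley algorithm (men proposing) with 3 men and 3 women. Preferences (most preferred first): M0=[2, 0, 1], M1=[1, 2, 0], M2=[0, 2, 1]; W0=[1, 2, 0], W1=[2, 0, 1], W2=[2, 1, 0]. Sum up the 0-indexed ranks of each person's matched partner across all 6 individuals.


Step 1: Run Gale-Shapley (men propose, women hold best offer):
  M0 proposes to W2; she accepts
  M1 proposes to W1; she accepts
  M2 proposes to W0; she accepts
Step 2: Final matching: W0-M2, W1-M1, W2-M0
Step 3: 0-indexed ranks (man's rank of his match, then woman's): 0 + 1 + 0 + 2 + 0 + 2
Step 4: Total rank sum = 5

5


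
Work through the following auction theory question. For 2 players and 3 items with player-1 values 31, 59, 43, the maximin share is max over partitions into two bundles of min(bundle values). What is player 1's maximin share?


Step 1: Item values = 31, 59, 43
Step 2: Enumerate all 2-bundle partitions and take the smaller bundle:
  Partition 1: {31} vs {59,43} -> bundles 31, 102; min = 31
  Partition 2: {59} vs {31,43} -> bundles 59, 74; min = 59
  Partition 3: {43} vs {31,59} -> bundles 43, 90; min = 43
Step 3: MMS = max(31, 59, 43) = 59

59


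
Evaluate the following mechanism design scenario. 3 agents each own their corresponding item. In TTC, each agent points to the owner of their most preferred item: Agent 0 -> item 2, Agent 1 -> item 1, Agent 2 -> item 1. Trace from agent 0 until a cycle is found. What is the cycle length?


Step 1: Trace the pointer graph from agent 0: 0 -> 2 -> 1 -> 1
Step 2: A cycle is detected when we revisit agent 1
Step 3: The cycle is: 1 -> 1
Step 4: Cycle length = 1

1


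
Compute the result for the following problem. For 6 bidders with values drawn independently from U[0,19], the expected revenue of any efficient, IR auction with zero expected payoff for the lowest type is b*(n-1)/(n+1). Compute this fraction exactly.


Step 1: By Revenue Equivalence, expected revenue = b*(n-1)/(n+1)
Step 2: Substituting n = 6, b = 19
Step 3: Revenue = 19*(6-1)/(6+1) = 19*5/7
Step 4: Revenue = 95/7

95/7


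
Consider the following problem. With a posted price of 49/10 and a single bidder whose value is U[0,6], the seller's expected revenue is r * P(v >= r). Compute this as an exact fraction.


Step 1: Posted price r = 49/10, value support [0,6]
Step 2: P(v >= r) = (6 - 49/10)/6 = 11/60
Step 3: Expected revenue = r * P(v >= r) = 49/10 * 11/60
Step 4: Revenue = 539/600

539/600


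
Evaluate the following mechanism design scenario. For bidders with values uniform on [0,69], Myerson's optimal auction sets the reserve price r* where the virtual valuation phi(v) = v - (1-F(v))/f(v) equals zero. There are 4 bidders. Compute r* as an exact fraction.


Step 1: For U[0,69], F(v) = v/69 and f(v) = 1/69
Step 2: phi(v) = v - (1 - v/69)/(1/69) = v - (69 - v) = 2v - 69
Step 3: Set phi(r*) = 0: 2r* - 69 = 0
Step 4: r* = 69/2 (the number of bidders n = 4 does not enter)

69/2


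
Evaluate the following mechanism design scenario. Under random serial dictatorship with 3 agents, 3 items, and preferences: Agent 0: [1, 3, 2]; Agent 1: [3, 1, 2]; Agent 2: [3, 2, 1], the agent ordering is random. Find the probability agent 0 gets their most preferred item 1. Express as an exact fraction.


Step 1: Agent 0 wants item 1
Step 2: There are 6 possible orderings of agents
Step 3: In 5 orderings, agent 0 gets item 1
Step 4: Probability = 5/6

5/6


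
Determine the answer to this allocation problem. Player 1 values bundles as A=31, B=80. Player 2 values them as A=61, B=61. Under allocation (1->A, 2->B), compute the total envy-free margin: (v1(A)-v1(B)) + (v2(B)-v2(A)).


Step 1: Player 1's margin = v1(A) - v1(B) = 31 - 80 = -49
Step 2: Player 2's margin = v2(B) - v2(A) = 61 - 61 = 0
Step 3: Total margin = -49 + 0 = -49

-49


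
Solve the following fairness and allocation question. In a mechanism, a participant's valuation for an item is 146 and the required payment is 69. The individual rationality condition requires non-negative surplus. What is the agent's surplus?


Step 1: Surplus = value - payment = 146 - 69 = 77
Step 2: IR is satisfied (surplus >= 0)

77


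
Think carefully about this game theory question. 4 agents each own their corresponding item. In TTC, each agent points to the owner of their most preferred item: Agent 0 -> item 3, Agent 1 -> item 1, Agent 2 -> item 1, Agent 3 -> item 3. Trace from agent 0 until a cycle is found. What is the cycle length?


Step 1: Trace the pointer graph from agent 0: 0 -> 3 -> 3
Step 2: A cycle is detected when we revisit agent 3
Step 3: The cycle is: 3 -> 3
Step 4: Cycle length = 1

1


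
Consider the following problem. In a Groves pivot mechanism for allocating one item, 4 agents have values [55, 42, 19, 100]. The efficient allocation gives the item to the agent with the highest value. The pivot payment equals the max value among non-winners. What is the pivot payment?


Step 1: The efficient winner is agent 3 with value 100
Step 2: Other agents' values: [55, 42, 19]
Step 3: Pivot payment = max(others) = 55
Step 4: The winner pays 55

55


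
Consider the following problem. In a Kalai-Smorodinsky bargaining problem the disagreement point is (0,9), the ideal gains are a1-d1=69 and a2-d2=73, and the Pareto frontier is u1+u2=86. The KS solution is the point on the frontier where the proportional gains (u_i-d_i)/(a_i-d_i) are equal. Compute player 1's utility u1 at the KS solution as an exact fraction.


Step 1: At the KS point, (u1-d1)/r1 = (u2-d2)/r2 = t and u1+u2 = 86
Step 2: u1 = d1 + r1*t and u2 = d2 + r2*t, so (d1 + r1*t) + (d2 + r2*t) = 86
Step 3: t = (86 - 0 - 9)/(69 + 73) = 77/142
Step 4: u1 = d1 + r1*t = 0 + 69 * 77/142 = 5313/142
Step 5: (Check: u2 = d2 + r2*t = 6899/142; u1+u2 = 5313/142 + 6899/142 = 86, on the frontier.)

5313/142


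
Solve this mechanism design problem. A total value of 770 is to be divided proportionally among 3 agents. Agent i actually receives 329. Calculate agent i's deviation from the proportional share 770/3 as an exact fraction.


Step 1: Proportional share = 770/3
Step 2: Agent's actual allocation = 329
Step 3: Excess = 329 - 770/3 = 217/3

217/3


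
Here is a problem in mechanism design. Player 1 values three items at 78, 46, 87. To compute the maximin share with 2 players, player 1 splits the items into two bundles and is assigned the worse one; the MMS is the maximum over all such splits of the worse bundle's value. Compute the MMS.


Step 1: Item values = 78, 46, 87
Step 2: Enumerate all 2-bundle partitions and take the smaller bundle:
  Partition 1: {78} vs {46,87} -> bundles 78, 133; min = 78
  Partition 2: {46} vs {78,87} -> bundles 46, 165; min = 46
  Partition 3: {87} vs {78,46} -> bundles 87, 124; min = 87
Step 3: MMS = max(78, 46, 87) = 87

87


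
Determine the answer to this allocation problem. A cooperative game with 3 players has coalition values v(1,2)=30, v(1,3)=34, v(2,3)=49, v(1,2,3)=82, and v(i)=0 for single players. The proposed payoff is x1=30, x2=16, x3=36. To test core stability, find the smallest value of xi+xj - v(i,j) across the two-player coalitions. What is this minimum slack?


Step 1: Slack for coalition (1,2): x1+x2 - v12 = 46 - 30 = 16
Step 2: Slack for coalition (1,3): x1+x3 - v13 = 66 - 34 = 32
Step 3: Slack for coalition (2,3): x2+x3 - v23 = 52 - 49 = 3
Step 4: Minimum slack = min(16, 32, 3) = 3, attained by (2,3); no pair can gain by deviating, so the allocation is in the core

3


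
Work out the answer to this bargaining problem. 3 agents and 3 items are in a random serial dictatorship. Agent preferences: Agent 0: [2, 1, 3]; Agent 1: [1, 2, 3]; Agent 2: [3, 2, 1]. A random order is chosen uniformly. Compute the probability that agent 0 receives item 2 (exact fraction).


Step 1: Agent 0 wants item 2
Step 2: There are 6 possible orderings of agents
Step 3: In 6 orderings, agent 0 gets item 2
Step 4: Probability = 6/6 = 1

1


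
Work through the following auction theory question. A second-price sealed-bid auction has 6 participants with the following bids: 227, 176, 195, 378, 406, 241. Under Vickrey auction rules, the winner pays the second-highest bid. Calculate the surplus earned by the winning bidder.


Step 1: Sort bids in descending order: 406, 378, 241, 227, 195, 176
Step 2: The winning bid is the highest: 406
Step 3: The payment equals the second-highest bid: 378
Step 4: Surplus = winner's bid - payment = 406 - 378 = 28

28


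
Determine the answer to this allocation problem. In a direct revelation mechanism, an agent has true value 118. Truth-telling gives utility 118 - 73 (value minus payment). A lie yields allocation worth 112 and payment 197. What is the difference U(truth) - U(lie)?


Step 1: U(truth) = value - payment = 118 - 73 = 45
Step 2: U(lie) = allocation - payment = 112 - 197 = -85
Step 3: IC gap = 45 - (-85) = 130

130


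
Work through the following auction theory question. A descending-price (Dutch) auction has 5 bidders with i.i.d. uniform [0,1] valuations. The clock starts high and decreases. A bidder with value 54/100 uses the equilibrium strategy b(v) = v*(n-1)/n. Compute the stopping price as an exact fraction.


Step 1: Dutch auctions are strategically equivalent to first-price auctions
Step 2: The equilibrium bid is b(v) = v*(n-1)/n
Step 3: b = 27/50 * 4/5
Step 4: b = 54/125

54/125


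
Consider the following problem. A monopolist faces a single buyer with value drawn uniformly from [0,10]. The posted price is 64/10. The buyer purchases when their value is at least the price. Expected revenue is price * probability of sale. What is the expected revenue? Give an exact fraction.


Step 1: Posted price r = 32/5, value support [0,10]
Step 2: P(v >= r) = (10 - 32/5)/10 = 9/25
Step 3: Expected revenue = r * P(v >= r) = 32/5 * 9/25
Step 4: Revenue = 288/125

288/125


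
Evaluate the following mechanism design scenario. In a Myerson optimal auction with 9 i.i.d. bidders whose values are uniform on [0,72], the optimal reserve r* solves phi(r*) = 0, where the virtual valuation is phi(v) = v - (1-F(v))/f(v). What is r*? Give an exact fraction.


Step 1: For U[0,72], F(v) = v/72 and f(v) = 1/72
Step 2: phi(v) = v - (1 - v/72)/(1/72) = v - (72 - v) = 2v - 72
Step 3: Set phi(r*) = 0: 2r* - 72 = 0
Step 4: r* = 72/2 = 36 (the number of bidders n = 9 does not enter)

36
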